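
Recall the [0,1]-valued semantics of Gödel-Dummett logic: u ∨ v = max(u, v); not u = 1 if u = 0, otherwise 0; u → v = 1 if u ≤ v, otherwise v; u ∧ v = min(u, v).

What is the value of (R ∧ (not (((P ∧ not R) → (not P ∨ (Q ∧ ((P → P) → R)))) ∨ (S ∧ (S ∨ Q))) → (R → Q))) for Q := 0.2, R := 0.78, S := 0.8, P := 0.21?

0.78

not R: Gödel ¬ of 0.78 = 0 (operand ≠ 0)
(P ∧ not R) = min(0.21, 0) = 0
not P: Gödel ¬ of 0.21 = 0 (operand ≠ 0)
(P → P): 0.21 ≤ 0.21, so result = 1
((P → P) → R): 1 > 0.78, so result = 0.78
(Q ∧ ((P → P) → R)) = min(0.2, 0.78) = 0.2
(not P ∨ (Q ∧ ((P → P) → R))) = max(0, 0.2) = 0.2
((P ∧ not R) → (not P ∨ (Q ∧ ((P → P) → R)))): 0 ≤ 0.2, so result = 1
(S ∨ Q) = max(0.8, 0.2) = 0.8
(S ∧ (S ∨ Q)) = min(0.8, 0.8) = 0.8
(((P ∧ not R) → (not P ∨ (Q ∧ ((P → P) → R)))) ∨ (S ∧ (S ∨ Q))) = max(1, 0.8) = 1
not (((P ∧ not R) → (not P ∨ (Q ∧ ((P → P) → R)))) ∨ (S ∧ (S ∨ Q))): Gödel ¬ of 1 = 0 (operand ≠ 0)
(R → Q): 0.78 > 0.2, so result = 0.2
(not (((P ∧ not R) → (not P ∨ (Q ∧ ((P → P) → R)))) ∨ (S ∧ (S ∨ Q))) → (R → Q)): 0 ≤ 0.2, so result = 1
(R ∧ (not (((P ∧ not R) → (not P ∨ (Q ∧ ((P → P) → R)))) ∨ (S ∧ (S ∨ Q))) → (R → Q))) = min(0.78, 1) = 0.78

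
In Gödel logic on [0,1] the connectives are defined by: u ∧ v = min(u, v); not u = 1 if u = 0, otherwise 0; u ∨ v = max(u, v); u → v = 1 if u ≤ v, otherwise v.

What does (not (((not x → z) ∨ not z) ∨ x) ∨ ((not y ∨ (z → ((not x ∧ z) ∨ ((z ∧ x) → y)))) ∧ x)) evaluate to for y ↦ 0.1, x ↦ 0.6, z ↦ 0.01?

0.60

not x: Gödel ¬ of 0.6 = 0 (operand ≠ 0)
(not x → z): 0 ≤ 0.01, so result = 1
not z: Gödel ¬ of 0.01 = 0 (operand ≠ 0)
((not x → z) ∨ not z) = max(1, 0) = 1
(((not x → z) ∨ not z) ∨ x) = max(1, 0.6) = 1
not (((not x → z) ∨ not z) ∨ x): Gödel ¬ of 1 = 0 (operand ≠ 0)
not y: Gödel ¬ of 0.1 = 0 (operand ≠ 0)
not x: Gödel ¬ of 0.6 = 0 (operand ≠ 0)
(not x ∧ z) = min(0, 0.01) = 0
(z ∧ x) = min(0.01, 0.6) = 0.01
((z ∧ x) → y): 0.01 ≤ 0.1, so result = 1
((not x ∧ z) ∨ ((z ∧ x) → y)) = max(0, 1) = 1
(z → ((not x ∧ z) ∨ ((z ∧ x) → y))): 0.01 ≤ 1, so result = 1
(not y ∨ (z → ((not x ∧ z) ∨ ((z ∧ x) → y)))) = max(0, 1) = 1
((not y ∨ (z → ((not x ∧ z) ∨ ((z ∧ x) → y)))) ∧ x) = min(1, 0.6) = 0.6
(not (((not x → z) ∨ not z) ∨ x) ∨ ((not y ∨ (z → ((not x ∧ z) ∨ ((z ∧ x) → y)))) ∧ x)) = max(0, 0.6) = 0.6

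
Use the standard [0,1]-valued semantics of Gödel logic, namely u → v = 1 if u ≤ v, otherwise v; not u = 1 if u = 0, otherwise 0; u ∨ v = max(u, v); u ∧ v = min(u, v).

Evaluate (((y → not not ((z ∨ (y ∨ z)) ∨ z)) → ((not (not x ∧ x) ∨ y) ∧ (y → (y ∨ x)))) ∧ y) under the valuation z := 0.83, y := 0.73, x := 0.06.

0.73

(y ∨ z) = max(0.73, 0.83) = 0.83
(z ∨ (y ∨ z)) = max(0.83, 0.83) = 0.83
((z ∨ (y ∨ z)) ∨ z) = max(0.83, 0.83) = 0.83
not ((z ∨ (y ∨ z)) ∨ z): Gödel ¬ of 0.83 = 0 (operand ≠ 0)
not not ((z ∨ (y ∨ z)) ∨ z): Gödel ¬ of 0 = 1 (operand is 0)
(y → not not ((z ∨ (y ∨ z)) ∨ z)): 0.73 ≤ 1, so result = 1
not x: Gödel ¬ of 0.06 = 0 (operand ≠ 0)
(not x ∧ x) = min(0, 0.06) = 0
not (not x ∧ x): Gödel ¬ of 0 = 1 (operand is 0)
(not (not x ∧ x) ∨ y) = max(1, 0.73) = 1
(y ∨ x) = max(0.73, 0.06) = 0.73
(y → (y ∨ x)): 0.73 ≤ 0.73, so result = 1
((not (not x ∧ x) ∨ y) ∧ (y → (y ∨ x))) = min(1, 1) = 1
((y → not not ((z ∨ (y ∨ z)) ∨ z)) → ((not (not x ∧ x) ∨ y) ∧ (y → (y ∨ x)))): 1 ≤ 1, so result = 1
(((y → not not ((z ∨ (y ∨ z)) ∨ z)) → ((not (not x ∧ x) ∨ y) ∧ (y → (y ∨ x)))) ∧ y) = min(1, 0.73) = 0.73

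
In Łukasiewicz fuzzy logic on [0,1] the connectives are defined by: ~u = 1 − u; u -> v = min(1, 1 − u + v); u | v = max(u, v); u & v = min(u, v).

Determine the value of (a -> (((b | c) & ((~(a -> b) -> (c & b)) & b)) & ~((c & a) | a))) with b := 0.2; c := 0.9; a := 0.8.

(b | c) = max(0.2, 0.9) = 0.9
(a -> b): min(1, 1 − 0.8 + 0.2) = 0.4
~(a -> b): Łukasiewicz ¬ gives 1 − 0.4 = 0.6
(c & b) = min(0.9, 0.2) = 0.2
(~(a -> b) -> (c & b)): min(1, 1 − 0.6 + 0.2) = 0.6
((~(a -> b) -> (c & b)) & b) = min(0.6, 0.2) = 0.2
((b | c) & ((~(a -> b) -> (c & b)) & b)) = min(0.9, 0.2) = 0.2
(c & a) = min(0.9, 0.8) = 0.8
((c & a) | a) = max(0.8, 0.8) = 0.8
~((c & a) | a): Łukasiewicz ¬ gives 1 − 0.8 = 0.2
(((b | c) & ((~(a -> b) -> (c & b)) & b)) & ~((c & a) | a)) = min(0.2, 0.2) = 0.2
(a -> (((b | c) & ((~(a -> b) -> (c & b)) & b)) & ~((c & a) | a))): min(1, 1 − 0.8 + 0.2) = 0.4

0.40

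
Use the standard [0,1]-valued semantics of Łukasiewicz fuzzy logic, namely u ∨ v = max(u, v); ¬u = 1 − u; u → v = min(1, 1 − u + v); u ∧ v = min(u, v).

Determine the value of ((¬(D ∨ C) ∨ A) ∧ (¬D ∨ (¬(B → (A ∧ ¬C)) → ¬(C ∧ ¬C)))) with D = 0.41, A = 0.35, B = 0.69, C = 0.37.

(D ∨ C) = max(0.41, 0.37) = 0.41
¬(D ∨ C): Łukasiewicz ¬ gives 1 − 0.41 = 0.59
(¬(D ∨ C) ∨ A) = max(0.59, 0.35) = 0.59
¬D: Łukasiewicz ¬ gives 1 − 0.41 = 0.59
¬C: Łukasiewicz ¬ gives 1 − 0.37 = 0.63
(A ∧ ¬C) = min(0.35, 0.63) = 0.35
(B → (A ∧ ¬C)): min(1, 1 − 0.69 + 0.35) = 0.66
¬(B → (A ∧ ¬C)): Łukasiewicz ¬ gives 1 − 0.66 = 0.34
¬C: Łukasiewicz ¬ gives 1 − 0.37 = 0.63
(C ∧ ¬C) = min(0.37, 0.63) = 0.37
¬(C ∧ ¬C): Łukasiewicz ¬ gives 1 − 0.37 = 0.63
(¬(B → (A ∧ ¬C)) → ¬(C ∧ ¬C)): min(1, 1 − 0.34 + 0.63) = 1
(¬D ∨ (¬(B → (A ∧ ¬C)) → ¬(C ∧ ¬C))) = max(0.59, 1) = 1
((¬(D ∨ C) ∨ A) ∧ (¬D ∨ (¬(B → (A ∧ ¬C)) → ¬(C ∧ ¬C)))) = min(0.59, 1) = 0.59

0.59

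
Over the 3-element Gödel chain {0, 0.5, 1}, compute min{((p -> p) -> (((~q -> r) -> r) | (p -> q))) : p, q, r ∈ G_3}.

0.50

The minimum is attained at p = 1, q = 0.5, r = 0:
  (p -> p): 1 ≤ 1, so result = 1
  ~q: Gödel ¬ of 0.5 = 0 (operand ≠ 0)
  (~q -> r): 0 ≤ 0, so result = 1
  ((~q -> r) -> r): 1 > 0, so result = 0
  (p -> q): 1 > 0.5, so result = 0.5
  (((~q -> r) -> r) | (p -> q)) = max(0, 0.5) = 0.5
  ((p -> p) -> (((~q -> r) -> r) | (p -> q))): 1 > 0.5, so result = 0.5
Checking all 27 assignments confirms none give a value below 0.50.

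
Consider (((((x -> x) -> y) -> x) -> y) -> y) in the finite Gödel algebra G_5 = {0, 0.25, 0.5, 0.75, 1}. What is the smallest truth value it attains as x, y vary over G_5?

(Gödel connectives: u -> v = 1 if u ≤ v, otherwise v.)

0.25

The minimum is attained at x = 0, y = 0.25:
  (x -> x): 0 ≤ 0, so result = 1
  ((x -> x) -> y): 1 > 0.25, so result = 0.25
  (((x -> x) -> y) -> x): 0.25 > 0, so result = 0
  ((((x -> x) -> y) -> x) -> y): 0 ≤ 0.25, so result = 1
  (((((x -> x) -> y) -> x) -> y) -> y): 1 > 0.25, so result = 0.25
Checking all 25 assignments confirms none give a value below 0.25.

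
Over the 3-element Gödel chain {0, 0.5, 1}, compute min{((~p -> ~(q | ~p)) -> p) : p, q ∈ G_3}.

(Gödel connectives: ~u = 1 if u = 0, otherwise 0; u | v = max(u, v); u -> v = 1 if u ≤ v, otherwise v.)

The minimum is attained at p = 0.5, q = 0:
  ~p: Gödel ¬ of 0.5 = 0 (operand ≠ 0)
  ~p: Gödel ¬ of 0.5 = 0 (operand ≠ 0)
  (q | ~p) = max(0, 0) = 0
  ~(q | ~p): Gödel ¬ of 0 = 1 (operand is 0)
  (~p -> ~(q | ~p)): 0 ≤ 1, so result = 1
  ((~p -> ~(q | ~p)) -> p): 1 > 0.5, so result = 0.5
Checking all 9 assignments confirms none give a value below 0.50.

0.50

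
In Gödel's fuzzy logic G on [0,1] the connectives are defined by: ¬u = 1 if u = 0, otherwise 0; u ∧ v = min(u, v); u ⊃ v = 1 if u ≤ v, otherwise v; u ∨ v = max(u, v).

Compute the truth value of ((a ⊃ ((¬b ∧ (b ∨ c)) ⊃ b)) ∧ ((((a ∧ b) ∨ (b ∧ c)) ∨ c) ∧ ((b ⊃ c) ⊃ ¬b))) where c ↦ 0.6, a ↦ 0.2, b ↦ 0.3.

0.00

¬b: Gödel ¬ of 0.3 = 0 (operand ≠ 0)
(b ∨ c) = max(0.3, 0.6) = 0.6
(¬b ∧ (b ∨ c)) = min(0, 0.6) = 0
((¬b ∧ (b ∨ c)) ⊃ b): 0 ≤ 0.3, so result = 1
(a ⊃ ((¬b ∧ (b ∨ c)) ⊃ b)): 0.2 ≤ 1, so result = 1
(a ∧ b) = min(0.2, 0.3) = 0.2
(b ∧ c) = min(0.3, 0.6) = 0.3
((a ∧ b) ∨ (b ∧ c)) = max(0.2, 0.3) = 0.3
(((a ∧ b) ∨ (b ∧ c)) ∨ c) = max(0.3, 0.6) = 0.6
(b ⊃ c): 0.3 ≤ 0.6, so result = 1
¬b: Gödel ¬ of 0.3 = 0 (operand ≠ 0)
((b ⊃ c) ⊃ ¬b): 1 > 0, so result = 0
((((a ∧ b) ∨ (b ∧ c)) ∨ c) ∧ ((b ⊃ c) ⊃ ¬b)) = min(0.6, 0) = 0
((a ⊃ ((¬b ∧ (b ∨ c)) ⊃ b)) ∧ ((((a ∧ b) ∨ (b ∧ c)) ∨ c) ∧ ((b ⊃ c) ⊃ ¬b))) = min(1, 0) = 0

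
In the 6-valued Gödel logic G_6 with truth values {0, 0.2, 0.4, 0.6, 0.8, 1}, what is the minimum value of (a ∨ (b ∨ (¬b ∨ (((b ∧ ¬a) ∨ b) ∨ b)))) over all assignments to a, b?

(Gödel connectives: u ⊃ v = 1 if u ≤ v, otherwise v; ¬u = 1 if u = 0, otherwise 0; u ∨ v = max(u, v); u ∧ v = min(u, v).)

0.20

The minimum is attained at a = 0, b = 0.2:
  ¬b: Gödel ¬ of 0.2 = 0 (operand ≠ 0)
  ¬a: Gödel ¬ of 0 = 1 (operand is 0)
  (b ∧ ¬a) = min(0.2, 1) = 0.2
  ((b ∧ ¬a) ∨ b) = max(0.2, 0.2) = 0.2
  (((b ∧ ¬a) ∨ b) ∨ b) = max(0.2, 0.2) = 0.2
  (¬b ∨ (((b ∧ ¬a) ∨ b) ∨ b)) = max(0, 0.2) = 0.2
  (b ∨ (¬b ∨ (((b ∧ ¬a) ∨ b) ∨ b))) = max(0.2, 0.2) = 0.2
  (a ∨ (b ∨ (¬b ∨ (((b ∧ ¬a) ∨ b) ∨ b)))) = max(0, 0.2) = 0.2
Checking all 36 assignments confirms none give a value below 0.20.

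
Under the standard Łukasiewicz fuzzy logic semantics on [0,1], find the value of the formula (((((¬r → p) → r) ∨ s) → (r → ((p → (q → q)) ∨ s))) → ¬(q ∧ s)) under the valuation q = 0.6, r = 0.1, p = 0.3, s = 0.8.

¬r: Łukasiewicz ¬ gives 1 − 0.1 = 0.9
(¬r → p): min(1, 1 − 0.9 + 0.3) = 0.4
((¬r → p) → r): min(1, 1 − 0.4 + 0.1) = 0.7
(((¬r → p) → r) ∨ s) = max(0.7, 0.8) = 0.8
(q → q): min(1, 1 − 0.6 + 0.6) = 1
(p → (q → q)): min(1, 1 − 0.3 + 1) = 1
((p → (q → q)) ∨ s) = max(1, 0.8) = 1
(r → ((p → (q → q)) ∨ s)): min(1, 1 − 0.1 + 1) = 1
((((¬r → p) → r) ∨ s) → (r → ((p → (q → q)) ∨ s))): min(1, 1 − 0.8 + 1) = 1
(q ∧ s) = min(0.6, 0.8) = 0.6
¬(q ∧ s): Łukasiewicz ¬ gives 1 − 0.6 = 0.4
(((((¬r → p) → r) ∨ s) → (r → ((p → (q → q)) ∨ s))) → ¬(q ∧ s)): min(1, 1 − 1 + 0.4) = 0.4

0.40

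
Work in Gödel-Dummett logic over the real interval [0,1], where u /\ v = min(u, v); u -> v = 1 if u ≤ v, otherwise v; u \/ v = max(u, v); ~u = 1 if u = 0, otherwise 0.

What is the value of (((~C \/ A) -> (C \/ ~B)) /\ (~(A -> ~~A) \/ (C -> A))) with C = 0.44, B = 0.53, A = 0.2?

0.20

~C: Gödel ¬ of 0.44 = 0 (operand ≠ 0)
(~C \/ A) = max(0, 0.2) = 0.2
~B: Gödel ¬ of 0.53 = 0 (operand ≠ 0)
(C \/ ~B) = max(0.44, 0) = 0.44
((~C \/ A) -> (C \/ ~B)): 0.2 ≤ 0.44, so result = 1
~A: Gödel ¬ of 0.2 = 0 (operand ≠ 0)
~~A: Gödel ¬ of 0 = 1 (operand is 0)
(A -> ~~A): 0.2 ≤ 1, so result = 1
~(A -> ~~A): Gödel ¬ of 1 = 0 (operand ≠ 0)
(C -> A): 0.44 > 0.2, so result = 0.2
(~(A -> ~~A) \/ (C -> A)) = max(0, 0.2) = 0.2
(((~C \/ A) -> (C \/ ~B)) /\ (~(A -> ~~A) \/ (C -> A))) = min(1, 0.2) = 0.2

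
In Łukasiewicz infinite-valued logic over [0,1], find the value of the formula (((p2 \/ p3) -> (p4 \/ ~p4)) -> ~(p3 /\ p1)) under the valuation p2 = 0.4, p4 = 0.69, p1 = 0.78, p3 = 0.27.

(p2 \/ p3) = max(0.4, 0.27) = 0.4
~p4: Łukasiewicz ¬ gives 1 − 0.69 = 0.31
(p4 \/ ~p4) = max(0.69, 0.31) = 0.69
((p2 \/ p3) -> (p4 \/ ~p4)): min(1, 1 − 0.4 + 0.69) = 1
(p3 /\ p1) = min(0.27, 0.78) = 0.27
~(p3 /\ p1): Łukasiewicz ¬ gives 1 − 0.27 = 0.73
(((p2 \/ p3) -> (p4 \/ ~p4)) -> ~(p3 /\ p1)): min(1, 1 − 1 + 0.73) = 0.73

0.73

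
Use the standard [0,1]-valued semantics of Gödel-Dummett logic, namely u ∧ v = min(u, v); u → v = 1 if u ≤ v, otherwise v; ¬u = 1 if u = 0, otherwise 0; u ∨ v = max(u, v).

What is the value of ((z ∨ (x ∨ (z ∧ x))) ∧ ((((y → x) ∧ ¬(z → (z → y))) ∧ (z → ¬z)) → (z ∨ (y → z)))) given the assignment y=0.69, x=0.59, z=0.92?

0.92

(z ∧ x) = min(0.92, 0.59) = 0.59
(x ∨ (z ∧ x)) = max(0.59, 0.59) = 0.59
(z ∨ (x ∨ (z ∧ x))) = max(0.92, 0.59) = 0.92
(y → x): 0.69 > 0.59, so result = 0.59
(z → y): 0.92 > 0.69, so result = 0.69
(z → (z → y)): 0.92 > 0.69, so result = 0.69
¬(z → (z → y)): Gödel ¬ of 0.69 = 0 (operand ≠ 0)
((y → x) ∧ ¬(z → (z → y))) = min(0.59, 0) = 0
¬z: Gödel ¬ of 0.92 = 0 (operand ≠ 0)
(z → ¬z): 0.92 > 0, so result = 0
(((y → x) ∧ ¬(z → (z → y))) ∧ (z → ¬z)) = min(0, 0) = 0
(y → z): 0.69 ≤ 0.92, so result = 1
(z ∨ (y → z)) = max(0.92, 1) = 1
((((y → x) ∧ ¬(z → (z → y))) ∧ (z → ¬z)) → (z ∨ (y → z))): 0 ≤ 1, so result = 1
((z ∨ (x ∨ (z ∧ x))) ∧ ((((y → x) ∧ ¬(z → (z → y))) ∧ (z → ¬z)) → (z ∨ (y → z)))) = min(0.92, 1) = 0.92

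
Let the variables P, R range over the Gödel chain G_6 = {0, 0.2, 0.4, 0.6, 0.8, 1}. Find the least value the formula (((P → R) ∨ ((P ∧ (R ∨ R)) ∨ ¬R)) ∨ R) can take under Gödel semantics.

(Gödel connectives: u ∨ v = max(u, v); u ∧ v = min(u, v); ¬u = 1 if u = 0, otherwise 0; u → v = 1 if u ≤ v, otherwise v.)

The minimum is attained at P = 0.4, R = 0.2:
  (P → R): 0.4 > 0.2, so result = 0.2
  (R ∨ R) = max(0.2, 0.2) = 0.2
  (P ∧ (R ∨ R)) = min(0.4, 0.2) = 0.2
  ¬R: Gödel ¬ of 0.2 = 0 (operand ≠ 0)
  ((P ∧ (R ∨ R)) ∨ ¬R) = max(0.2, 0) = 0.2
  ((P → R) ∨ ((P ∧ (R ∨ R)) ∨ ¬R)) = max(0.2, 0.2) = 0.2
  (((P → R) ∨ ((P ∧ (R ∨ R)) ∨ ¬R)) ∨ R) = max(0.2, 0.2) = 0.2
Checking all 36 assignments confirms none give a value below 0.20.

0.20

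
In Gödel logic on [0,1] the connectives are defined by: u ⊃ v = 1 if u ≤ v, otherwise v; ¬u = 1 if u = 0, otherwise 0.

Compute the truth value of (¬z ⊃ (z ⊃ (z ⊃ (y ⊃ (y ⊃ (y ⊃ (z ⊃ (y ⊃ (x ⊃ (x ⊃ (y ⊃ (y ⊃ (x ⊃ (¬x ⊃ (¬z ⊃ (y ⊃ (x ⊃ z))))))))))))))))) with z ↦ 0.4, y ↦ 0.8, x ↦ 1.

1.00

¬z: Gödel ¬ of 0.4 = 0 (operand ≠ 0)
¬x: Gödel ¬ of 1 = 0 (operand ≠ 0)
¬z: Gödel ¬ of 0.4 = 0 (operand ≠ 0)
(x ⊃ z): 1 > 0.4, so result = 0.4
(y ⊃ (x ⊃ z)): 0.8 > 0.4, so result = 0.4
(¬z ⊃ (y ⊃ (x ⊃ z))): 0 ≤ 0.4, so result = 1
(¬x ⊃ (¬z ⊃ (y ⊃ (x ⊃ z)))): 0 ≤ 1, so result = 1
(x ⊃ (¬x ⊃ (¬z ⊃ (y ⊃ (x ⊃ z))))): 1 ≤ 1, so result = 1
(y ⊃ (x ⊃ (¬x ⊃ (¬z ⊃ (y ⊃ (x ⊃ z)))))): 0.8 ≤ 1, so result = 1
(y ⊃ (y ⊃ (x ⊃ (¬x ⊃ (¬z ⊃ (y ⊃ (x ⊃ z))))))): 0.8 ≤ 1, so result = 1
(x ⊃ (y ⊃ (y ⊃ (x ⊃ (¬x ⊃ (¬z ⊃ (y ⊃ (x ⊃ z)))))))): 1 ≤ 1, so result = 1
(x ⊃ (x ⊃ (y ⊃ (y ⊃ (x ⊃ (¬x ⊃ (¬z ⊃ (y ⊃ (x ⊃ z))))))))): 1 ≤ 1, so result = 1
(y ⊃ (x ⊃ (x ⊃ (y ⊃ (y ⊃ (x ⊃ (¬x ⊃ (¬z ⊃ (y ⊃ (x ⊃ z)))))))))): 0.8 ≤ 1, so result = 1
(z ⊃ (y ⊃ (x ⊃ (x ⊃ (y ⊃ (y ⊃ (x ⊃ (¬x ⊃ (¬z ⊃ (y ⊃ (x ⊃ z))))))))))): 0.4 ≤ 1, so result = 1
(y ⊃ (z ⊃ (y ⊃ (x ⊃ (x ⊃ (y ⊃ (y ⊃ (x ⊃ (¬x ⊃ (¬z ⊃ (y ⊃ (x ⊃ z)))))))))))): 0.8 ≤ 1, so result = 1
(y ⊃ (y ⊃ (z ⊃ (y ⊃ (x ⊃ (x ⊃ (y ⊃ (y ⊃ (x ⊃ (¬x ⊃ (¬z ⊃ (y ⊃ (x ⊃ z))))))))))))): 0.8 ≤ 1, so result = 1
(y ⊃ (y ⊃ (y ⊃ (z ⊃ (y ⊃ (x ⊃ (x ⊃ (y ⊃ (y ⊃ (x ⊃ (¬x ⊃ (¬z ⊃ (y ⊃ (x ⊃ z)))))))))))))): 0.8 ≤ 1, so result = 1
(z ⊃ (y ⊃ (y ⊃ (y ⊃ (z ⊃ (y ⊃ (x ⊃ (x ⊃ (y ⊃ (y ⊃ (x ⊃ (¬x ⊃ (¬z ⊃ (y ⊃ (x ⊃ z))))))))))))))): 0.4 ≤ 1, so result = 1
(z ⊃ (z ⊃ (y ⊃ (y ⊃ (y ⊃ (z ⊃ (y ⊃ (x ⊃ (x ⊃ (y ⊃ (y ⊃ (x ⊃ (¬x ⊃ (¬z ⊃ (y ⊃ (x ⊃ z)))))))))))))))): 0.4 ≤ 1, so result = 1
(¬z ⊃ (z ⊃ (z ⊃ (y ⊃ (y ⊃ (y ⊃ (z ⊃ (y ⊃ (x ⊃ (x ⊃ (y ⊃ (y ⊃ (x ⊃ (¬x ⊃ (¬z ⊃ (y ⊃ (x ⊃ z))))))))))))))))): 0 ≤ 1, so result = 1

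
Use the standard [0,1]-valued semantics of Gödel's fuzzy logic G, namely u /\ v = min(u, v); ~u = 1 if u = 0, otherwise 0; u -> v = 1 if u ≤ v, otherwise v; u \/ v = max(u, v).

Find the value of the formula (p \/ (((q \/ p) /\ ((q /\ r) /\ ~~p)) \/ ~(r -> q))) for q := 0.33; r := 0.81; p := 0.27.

0.33

(q \/ p) = max(0.33, 0.27) = 0.33
(q /\ r) = min(0.33, 0.81) = 0.33
~p: Gödel ¬ of 0.27 = 0 (operand ≠ 0)
~~p: Gödel ¬ of 0 = 1 (operand is 0)
((q /\ r) /\ ~~p) = min(0.33, 1) = 0.33
((q \/ p) /\ ((q /\ r) /\ ~~p)) = min(0.33, 0.33) = 0.33
(r -> q): 0.81 > 0.33, so result = 0.33
~(r -> q): Gödel ¬ of 0.33 = 0 (operand ≠ 0)
(((q \/ p) /\ ((q /\ r) /\ ~~p)) \/ ~(r -> q)) = max(0.33, 0) = 0.33
(p \/ (((q \/ p) /\ ((q /\ r) /\ ~~p)) \/ ~(r -> q))) = max(0.27, 0.33) = 0.33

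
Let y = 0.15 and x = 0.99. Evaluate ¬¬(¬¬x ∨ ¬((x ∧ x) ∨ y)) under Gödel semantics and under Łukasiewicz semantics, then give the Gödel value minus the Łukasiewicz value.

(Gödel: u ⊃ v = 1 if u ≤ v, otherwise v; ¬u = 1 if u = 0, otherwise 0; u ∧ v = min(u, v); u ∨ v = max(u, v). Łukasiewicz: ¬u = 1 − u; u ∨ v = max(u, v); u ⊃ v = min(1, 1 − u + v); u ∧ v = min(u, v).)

Gödel evaluation:
  ¬x: Gödel ¬ of 0.99 = 0 (operand ≠ 0)
  ¬¬x: Gödel ¬ of 0 = 1 (operand is 0)
  (x ∧ x) = min(0.99, 0.99) = 0.99
  ((x ∧ x) ∨ y) = max(0.99, 0.15) = 0.99
  ¬((x ∧ x) ∨ y): Gödel ¬ of 0.99 = 0 (operand ≠ 0)
  (¬¬x ∨ ¬((x ∧ x) ∨ y)) = max(1, 0) = 1
  ¬(¬¬x ∨ ¬((x ∧ x) ∨ y)): Gödel ¬ of 1 = 0 (operand ≠ 0)
  ¬¬(¬¬x ∨ ¬((x ∧ x) ∨ y)): Gödel ¬ of 0 = 1 (operand is 0)
  Gödel value = 1
Łukasiewicz evaluation:
  ¬x: Łukasiewicz ¬ gives 1 − 0.99 = 0.01
  ¬¬x: Łukasiewicz ¬ gives 1 − 0.01 = 0.99
  (x ∧ x) = min(0.99, 0.99) = 0.99
  ((x ∧ x) ∨ y) = max(0.99, 0.15) = 0.99
  ¬((x ∧ x) ∨ y): Łukasiewicz ¬ gives 1 − 0.99 = 0.01
  (¬¬x ∨ ¬((x ∧ x) ∨ y)) = max(0.99, 0.01) = 0.99
  ¬(¬¬x ∨ ¬((x ∧ x) ∨ y)): Łukasiewicz ¬ gives 1 − 0.99 = 0.01
  ¬¬(¬¬x ∨ ¬((x ∧ x) ∨ y)): Łukasiewicz ¬ gives 1 − 0.01 = 0.99
  Łukasiewicz value = 0.99
Difference: 1 − 0.99 = 0.01

0.01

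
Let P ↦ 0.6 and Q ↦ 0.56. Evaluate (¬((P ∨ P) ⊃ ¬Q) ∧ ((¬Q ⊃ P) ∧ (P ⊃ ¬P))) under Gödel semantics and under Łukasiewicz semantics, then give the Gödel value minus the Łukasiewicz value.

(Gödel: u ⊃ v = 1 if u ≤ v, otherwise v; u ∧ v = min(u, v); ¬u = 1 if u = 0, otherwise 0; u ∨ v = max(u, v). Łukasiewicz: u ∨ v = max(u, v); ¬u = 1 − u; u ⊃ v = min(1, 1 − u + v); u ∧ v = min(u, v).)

Gödel evaluation:
  (P ∨ P) = max(0.6, 0.6) = 0.6
  ¬Q: Gödel ¬ of 0.56 = 0 (operand ≠ 0)
  ((P ∨ P) ⊃ ¬Q): 0.6 > 0, so result = 0
  ¬((P ∨ P) ⊃ ¬Q): Gödel ¬ of 0 = 1 (operand is 0)
  ¬Q: Gödel ¬ of 0.56 = 0 (operand ≠ 0)
  (¬Q ⊃ P): 0 ≤ 0.6, so result = 1
  ¬P: Gödel ¬ of 0.6 = 0 (operand ≠ 0)
  (P ⊃ ¬P): 0.6 > 0, so result = 0
  ((¬Q ⊃ P) ∧ (P ⊃ ¬P)) = min(1, 0) = 0
  (¬((P ∨ P) ⊃ ¬Q) ∧ ((¬Q ⊃ P) ∧ (P ⊃ ¬P))) = min(1, 0) = 0
  Gödel value = 0
Łukasiewicz evaluation:
  (P ∨ P) = max(0.6, 0.6) = 0.6
  ¬Q: Łukasiewicz ¬ gives 1 − 0.56 = 0.44
  ((P ∨ P) ⊃ ¬Q): min(1, 1 − 0.6 + 0.44) = 0.84
  ¬((P ∨ P) ⊃ ¬Q): Łukasiewicz ¬ gives 1 − 0.84 = 0.16
  ¬Q: Łukasiewicz ¬ gives 1 − 0.56 = 0.44
  (¬Q ⊃ P): min(1, 1 − 0.44 + 0.6) = 1
  ¬P: Łukasiewicz ¬ gives 1 − 0.6 = 0.4
  (P ⊃ ¬P): min(1, 1 − 0.6 + 0.4) = 0.8
  ((¬Q ⊃ P) ∧ (P ⊃ ¬P)) = min(1, 0.8) = 0.8
  (¬((P ∨ P) ⊃ ¬Q) ∧ ((¬Q ⊃ P) ∧ (P ⊃ ¬P))) = min(0.16, 0.8) = 0.16
  Łukasiewicz value = 0.16
Difference: 0 − 0.16 = -0.16

-0.16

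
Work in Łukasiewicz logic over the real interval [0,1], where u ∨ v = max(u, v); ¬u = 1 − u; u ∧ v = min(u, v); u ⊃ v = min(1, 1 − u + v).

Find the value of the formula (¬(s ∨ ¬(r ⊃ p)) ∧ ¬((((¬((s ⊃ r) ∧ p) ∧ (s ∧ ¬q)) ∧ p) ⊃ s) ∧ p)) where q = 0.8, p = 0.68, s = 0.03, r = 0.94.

0.32

(r ⊃ p): min(1, 1 − 0.94 + 0.68) = 0.74
¬(r ⊃ p): Łukasiewicz ¬ gives 1 − 0.74 = 0.26
(s ∨ ¬(r ⊃ p)) = max(0.03, 0.26) = 0.26
¬(s ∨ ¬(r ⊃ p)): Łukasiewicz ¬ gives 1 − 0.26 = 0.74
(s ⊃ r): min(1, 1 − 0.03 + 0.94) = 1
((s ⊃ r) ∧ p) = min(1, 0.68) = 0.68
¬((s ⊃ r) ∧ p): Łukasiewicz ¬ gives 1 − 0.68 = 0.32
¬q: Łukasiewicz ¬ gives 1 − 0.8 = 0.2
(s ∧ ¬q) = min(0.03, 0.2) = 0.03
(¬((s ⊃ r) ∧ p) ∧ (s ∧ ¬q)) = min(0.32, 0.03) = 0.03
((¬((s ⊃ r) ∧ p) ∧ (s ∧ ¬q)) ∧ p) = min(0.03, 0.68) = 0.03
(((¬((s ⊃ r) ∧ p) ∧ (s ∧ ¬q)) ∧ p) ⊃ s): min(1, 1 − 0.03 + 0.03) = 1
((((¬((s ⊃ r) ∧ p) ∧ (s ∧ ¬q)) ∧ p) ⊃ s) ∧ p) = min(1, 0.68) = 0.68
¬((((¬((s ⊃ r) ∧ p) ∧ (s ∧ ¬q)) ∧ p) ⊃ s) ∧ p): Łukasiewicz ¬ gives 1 − 0.68 = 0.32
(¬(s ∨ ¬(r ⊃ p)) ∧ ¬((((¬((s ⊃ r) ∧ p) ∧ (s ∧ ¬q)) ∧ p) ⊃ s) ∧ p)) = min(0.74, 0.32) = 0.32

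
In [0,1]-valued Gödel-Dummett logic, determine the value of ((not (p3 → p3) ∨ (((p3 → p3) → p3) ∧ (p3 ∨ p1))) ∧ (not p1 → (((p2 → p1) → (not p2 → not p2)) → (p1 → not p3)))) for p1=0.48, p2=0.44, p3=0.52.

0.52

(p3 → p3): 0.52 ≤ 0.52, so result = 1
not (p3 → p3): Gödel ¬ of 1 = 0 (operand ≠ 0)
(p3 → p3): 0.52 ≤ 0.52, so result = 1
((p3 → p3) → p3): 1 > 0.52, so result = 0.52
(p3 ∨ p1) = max(0.52, 0.48) = 0.52
(((p3 → p3) → p3) ∧ (p3 ∨ p1)) = min(0.52, 0.52) = 0.52
(not (p3 → p3) ∨ (((p3 → p3) → p3) ∧ (p3 ∨ p1))) = max(0, 0.52) = 0.52
not p1: Gödel ¬ of 0.48 = 0 (operand ≠ 0)
(p2 → p1): 0.44 ≤ 0.48, so result = 1
not p2: Gödel ¬ of 0.44 = 0 (operand ≠ 0)
not p2: Gödel ¬ of 0.44 = 0 (operand ≠ 0)
(not p2 → not p2): 0 ≤ 0, so result = 1
((p2 → p1) → (not p2 → not p2)): 1 ≤ 1, so result = 1
not p3: Gödel ¬ of 0.52 = 0 (operand ≠ 0)
(p1 → not p3): 0.48 > 0, so result = 0
(((p2 → p1) → (not p2 → not p2)) → (p1 → not p3)): 1 > 0, so result = 0
(not p1 → (((p2 → p1) → (not p2 → not p2)) → (p1 → not p3))): 0 ≤ 0, so result = 1
((not (p3 → p3) ∨ (((p3 → p3) → p3) ∧ (p3 ∨ p1))) ∧ (not p1 → (((p2 → p1) → (not p2 → not p2)) → (p1 → not p3)))) = min(0.52, 1) = 0.52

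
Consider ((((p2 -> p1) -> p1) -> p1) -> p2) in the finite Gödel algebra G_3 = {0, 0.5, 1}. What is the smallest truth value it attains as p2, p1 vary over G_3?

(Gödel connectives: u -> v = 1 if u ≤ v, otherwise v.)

The minimum is attained at p2 = 0, p1 = 0:
  (p2 -> p1): 0 ≤ 0, so result = 1
  ((p2 -> p1) -> p1): 1 > 0, so result = 0
  (((p2 -> p1) -> p1) -> p1): 0 ≤ 0, so result = 1
  ((((p2 -> p1) -> p1) -> p1) -> p2): 1 > 0, so result = 0
Checking all 9 assignments confirms none give a value below 0.00.

0.00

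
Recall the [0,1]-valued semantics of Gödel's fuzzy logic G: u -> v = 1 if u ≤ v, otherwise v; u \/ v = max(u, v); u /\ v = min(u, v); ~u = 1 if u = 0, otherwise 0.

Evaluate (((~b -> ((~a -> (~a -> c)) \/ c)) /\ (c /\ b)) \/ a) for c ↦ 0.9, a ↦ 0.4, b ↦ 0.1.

~b: Gödel ¬ of 0.1 = 0 (operand ≠ 0)
~a: Gödel ¬ of 0.4 = 0 (operand ≠ 0)
~a: Gödel ¬ of 0.4 = 0 (operand ≠ 0)
(~a -> c): 0 ≤ 0.9, so result = 1
(~a -> (~a -> c)): 0 ≤ 1, so result = 1
((~a -> (~a -> c)) \/ c) = max(1, 0.9) = 1
(~b -> ((~a -> (~a -> c)) \/ c)): 0 ≤ 1, so result = 1
(c /\ b) = min(0.9, 0.1) = 0.1
((~b -> ((~a -> (~a -> c)) \/ c)) /\ (c /\ b)) = min(1, 0.1) = 0.1
(((~b -> ((~a -> (~a -> c)) \/ c)) /\ (c /\ b)) \/ a) = max(0.1, 0.4) = 0.4

0.40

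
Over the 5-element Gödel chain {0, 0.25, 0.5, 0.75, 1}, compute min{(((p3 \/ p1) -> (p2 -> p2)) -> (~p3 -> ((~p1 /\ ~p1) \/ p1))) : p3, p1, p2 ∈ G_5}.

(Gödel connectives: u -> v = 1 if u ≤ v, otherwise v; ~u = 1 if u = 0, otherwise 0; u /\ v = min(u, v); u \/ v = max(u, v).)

0.25

The minimum is attained at p3 = 0, p1 = 0.25, p2 = 0:
  (p3 \/ p1) = max(0, 0.25) = 0.25
  (p2 -> p2): 0 ≤ 0, so result = 1
  ((p3 \/ p1) -> (p2 -> p2)): 0.25 ≤ 1, so result = 1
  ~p3: Gödel ¬ of 0 = 1 (operand is 0)
  ~p1: Gödel ¬ of 0.25 = 0 (operand ≠ 0)
  ~p1: Gödel ¬ of 0.25 = 0 (operand ≠ 0)
  (~p1 /\ ~p1) = min(0, 0) = 0
  ((~p1 /\ ~p1) \/ p1) = max(0, 0.25) = 0.25
  (~p3 -> ((~p1 /\ ~p1) \/ p1)): 1 > 0.25, so result = 0.25
  (((p3 \/ p1) -> (p2 -> p2)) -> (~p3 -> ((~p1 /\ ~p1) \/ p1))): 1 > 0.25, so result = 0.25
Checking all 125 assignments confirms none give a value below 0.25.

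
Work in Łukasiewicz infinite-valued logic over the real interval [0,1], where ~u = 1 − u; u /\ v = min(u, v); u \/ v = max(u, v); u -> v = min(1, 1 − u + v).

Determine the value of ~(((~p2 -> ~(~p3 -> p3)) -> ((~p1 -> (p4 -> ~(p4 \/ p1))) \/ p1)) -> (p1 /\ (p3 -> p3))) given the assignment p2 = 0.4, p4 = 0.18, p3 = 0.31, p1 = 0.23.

0.77

~p2: Łukasiewicz ¬ gives 1 − 0.4 = 0.6
~p3: Łukasiewicz ¬ gives 1 − 0.31 = 0.69
(~p3 -> p3): min(1, 1 − 0.69 + 0.31) = 0.62
~(~p3 -> p3): Łukasiewicz ¬ gives 1 − 0.62 = 0.38
(~p2 -> ~(~p3 -> p3)): min(1, 1 − 0.6 + 0.38) = 0.78
~p1: Łukasiewicz ¬ gives 1 − 0.23 = 0.77
(p4 \/ p1) = max(0.18, 0.23) = 0.23
~(p4 \/ p1): Łukasiewicz ¬ gives 1 − 0.23 = 0.77
(p4 -> ~(p4 \/ p1)): min(1, 1 − 0.18 + 0.77) = 1
(~p1 -> (p4 -> ~(p4 \/ p1))): min(1, 1 − 0.77 + 1) = 1
((~p1 -> (p4 -> ~(p4 \/ p1))) \/ p1) = max(1, 0.23) = 1
((~p2 -> ~(~p3 -> p3)) -> ((~p1 -> (p4 -> ~(p4 \/ p1))) \/ p1)): min(1, 1 − 0.78 + 1) = 1
(p3 -> p3): min(1, 1 − 0.31 + 0.31) = 1
(p1 /\ (p3 -> p3)) = min(0.23, 1) = 0.23
(((~p2 -> ~(~p3 -> p3)) -> ((~p1 -> (p4 -> ~(p4 \/ p1))) \/ p1)) -> (p1 /\ (p3 -> p3))): min(1, 1 − 1 + 0.23) = 0.23
~(((~p2 -> ~(~p3 -> p3)) -> ((~p1 -> (p4 -> ~(p4 \/ p1))) \/ p1)) -> (p1 /\ (p3 -> p3))): Łukasiewicz ¬ gives 1 − 0.23 = 0.77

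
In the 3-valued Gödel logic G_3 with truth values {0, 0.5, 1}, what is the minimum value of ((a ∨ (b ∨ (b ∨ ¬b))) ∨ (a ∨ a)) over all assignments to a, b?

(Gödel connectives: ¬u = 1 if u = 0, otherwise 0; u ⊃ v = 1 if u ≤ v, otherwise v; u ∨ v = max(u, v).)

The minimum is attained at a = 0, b = 0.5:
  ¬b: Gödel ¬ of 0.5 = 0 (operand ≠ 0)
  (b ∨ ¬b) = max(0.5, 0) = 0.5
  (b ∨ (b ∨ ¬b)) = max(0.5, 0.5) = 0.5
  (a ∨ (b ∨ (b ∨ ¬b))) = max(0, 0.5) = 0.5
  (a ∨ a) = max(0, 0) = 0
  ((a ∨ (b ∨ (b ∨ ¬b))) ∨ (a ∨ a)) = max(0.5, 0) = 0.5
Checking all 9 assignments confirms none give a value below 0.50.

0.50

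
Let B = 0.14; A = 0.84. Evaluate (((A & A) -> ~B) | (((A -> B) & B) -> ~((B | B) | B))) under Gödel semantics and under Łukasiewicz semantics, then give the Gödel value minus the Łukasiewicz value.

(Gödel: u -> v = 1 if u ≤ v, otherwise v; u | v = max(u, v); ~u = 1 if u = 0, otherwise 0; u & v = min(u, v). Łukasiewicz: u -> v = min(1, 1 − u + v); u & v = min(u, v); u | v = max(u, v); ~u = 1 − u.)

-1.00

Gödel evaluation:
  (A & A) = min(0.84, 0.84) = 0.84
  ~B: Gödel ¬ of 0.14 = 0 (operand ≠ 0)
  ((A & A) -> ~B): 0.84 > 0, so result = 0
  (A -> B): 0.84 > 0.14, so result = 0.14
  ((A -> B) & B) = min(0.14, 0.14) = 0.14
  (B | B) = max(0.14, 0.14) = 0.14
  ((B | B) | B) = max(0.14, 0.14) = 0.14
  ~((B | B) | B): Gödel ¬ of 0.14 = 0 (operand ≠ 0)
  (((A -> B) & B) -> ~((B | B) | B)): 0.14 > 0, so result = 0
  (((A & A) -> ~B) | (((A -> B) & B) -> ~((B | B) | B))) = max(0, 0) = 0
  Gödel value = 0
Łukasiewicz evaluation:
  (A & A) = min(0.84, 0.84) = 0.84
  ~B: Łukasiewicz ¬ gives 1 − 0.14 = 0.86
  ((A & A) -> ~B): min(1, 1 − 0.84 + 0.86) = 1
  (A -> B): min(1, 1 − 0.84 + 0.14) = 0.3
  ((A -> B) & B) = min(0.3, 0.14) = 0.14
  (B | B) = max(0.14, 0.14) = 0.14
  ((B | B) | B) = max(0.14, 0.14) = 0.14
  ~((B | B) | B): Łukasiewicz ¬ gives 1 − 0.14 = 0.86
  (((A -> B) & B) -> ~((B | B) | B)): min(1, 1 − 0.14 + 0.86) = 1
  (((A & A) -> ~B) | (((A -> B) & B) -> ~((B | B) | B))) = max(1, 1) = 1
  Łukasiewicz value = 1
Difference: 0 − 1 = -1.00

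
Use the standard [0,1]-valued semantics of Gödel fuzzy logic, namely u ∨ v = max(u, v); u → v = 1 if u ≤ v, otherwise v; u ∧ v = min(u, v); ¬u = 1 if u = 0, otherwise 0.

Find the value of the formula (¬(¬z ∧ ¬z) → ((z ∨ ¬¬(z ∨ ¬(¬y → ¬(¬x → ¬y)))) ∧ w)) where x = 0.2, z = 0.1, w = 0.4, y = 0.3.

¬z: Gödel ¬ of 0.1 = 0 (operand ≠ 0)
¬z: Gödel ¬ of 0.1 = 0 (operand ≠ 0)
(¬z ∧ ¬z) = min(0, 0) = 0
¬(¬z ∧ ¬z): Gödel ¬ of 0 = 1 (operand is 0)
¬y: Gödel ¬ of 0.3 = 0 (operand ≠ 0)
¬x: Gödel ¬ of 0.2 = 0 (operand ≠ 0)
¬y: Gödel ¬ of 0.3 = 0 (operand ≠ 0)
(¬x → ¬y): 0 ≤ 0, so result = 1
¬(¬x → ¬y): Gödel ¬ of 1 = 0 (operand ≠ 0)
(¬y → ¬(¬x → ¬y)): 0 ≤ 0, so result = 1
¬(¬y → ¬(¬x → ¬y)): Gödel ¬ of 1 = 0 (operand ≠ 0)
(z ∨ ¬(¬y → ¬(¬x → ¬y))) = max(0.1, 0) = 0.1
¬(z ∨ ¬(¬y → ¬(¬x → ¬y))): Gödel ¬ of 0.1 = 0 (operand ≠ 0)
¬¬(z ∨ ¬(¬y → ¬(¬x → ¬y))): Gödel ¬ of 0 = 1 (operand is 0)
(z ∨ ¬¬(z ∨ ¬(¬y → ¬(¬x → ¬y)))) = max(0.1, 1) = 1
((z ∨ ¬¬(z ∨ ¬(¬y → ¬(¬x → ¬y)))) ∧ w) = min(1, 0.4) = 0.4
(¬(¬z ∧ ¬z) → ((z ∨ ¬¬(z ∨ ¬(¬y → ¬(¬x → ¬y)))) ∧ w)): 1 > 0.4, so result = 0.4

0.40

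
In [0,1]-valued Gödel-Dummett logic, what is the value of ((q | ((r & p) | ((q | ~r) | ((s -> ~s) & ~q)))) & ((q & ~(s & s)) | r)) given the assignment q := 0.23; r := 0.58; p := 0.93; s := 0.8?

(r & p) = min(0.58, 0.93) = 0.58
~r: Gödel ¬ of 0.58 = 0 (operand ≠ 0)
(q | ~r) = max(0.23, 0) = 0.23
~s: Gödel ¬ of 0.8 = 0 (operand ≠ 0)
(s -> ~s): 0.8 > 0, so result = 0
~q: Gödel ¬ of 0.23 = 0 (operand ≠ 0)
((s -> ~s) & ~q) = min(0, 0) = 0
((q | ~r) | ((s -> ~s) & ~q)) = max(0.23, 0) = 0.23
((r & p) | ((q | ~r) | ((s -> ~s) & ~q))) = max(0.58, 0.23) = 0.58
(q | ((r & p) | ((q | ~r) | ((s -> ~s) & ~q)))) = max(0.23, 0.58) = 0.58
(s & s) = min(0.8, 0.8) = 0.8
~(s & s): Gödel ¬ of 0.8 = 0 (operand ≠ 0)
(q & ~(s & s)) = min(0.23, 0) = 0
((q & ~(s & s)) | r) = max(0, 0.58) = 0.58
((q | ((r & p) | ((q | ~r) | ((s -> ~s) & ~q)))) & ((q & ~(s & s)) | r)) = min(0.58, 0.58) = 0.58

0.58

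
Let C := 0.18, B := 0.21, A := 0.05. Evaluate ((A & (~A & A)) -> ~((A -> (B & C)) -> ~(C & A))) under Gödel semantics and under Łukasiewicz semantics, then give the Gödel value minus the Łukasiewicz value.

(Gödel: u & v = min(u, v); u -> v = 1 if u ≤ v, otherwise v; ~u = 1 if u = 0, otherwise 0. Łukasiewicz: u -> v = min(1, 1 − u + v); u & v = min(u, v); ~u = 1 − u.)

0.00

Gödel evaluation:
  ~A: Gödel ¬ of 0.05 = 0 (operand ≠ 0)
  (~A & A) = min(0, 0.05) = 0
  (A & (~A & A)) = min(0.05, 0) = 0
  (B & C) = min(0.21, 0.18) = 0.18
  (A -> (B & C)): 0.05 ≤ 0.18, so result = 1
  (C & A) = min(0.18, 0.05) = 0.05
  ~(C & A): Gödel ¬ of 0.05 = 0 (operand ≠ 0)
  ((A -> (B & C)) -> ~(C & A)): 1 > 0, so result = 0
  ~((A -> (B & C)) -> ~(C & A)): Gödel ¬ of 0 = 1 (operand is 0)
  ((A & (~A & A)) -> ~((A -> (B & C)) -> ~(C & A))): 0 ≤ 1, so result = 1
  Gödel value = 1
Łukasiewicz evaluation:
  ~A: Łukasiewicz ¬ gives 1 − 0.05 = 0.95
  (~A & A) = min(0.95, 0.05) = 0.05
  (A & (~A & A)) = min(0.05, 0.05) = 0.05
  (B & C) = min(0.21, 0.18) = 0.18
  (A -> (B & C)): min(1, 1 − 0.05 + 0.18) = 1
  (C & A) = min(0.18, 0.05) = 0.05
  ~(C & A): Łukasiewicz ¬ gives 1 − 0.05 = 0.95
  ((A -> (B & C)) -> ~(C & A)): min(1, 1 − 1 + 0.95) = 0.95
  ~((A -> (B & C)) -> ~(C & A)): Łukasiewicz ¬ gives 1 − 0.95 = 0.05
  ((A & (~A & A)) -> ~((A -> (B & C)) -> ~(C & A))): min(1, 1 − 0.05 + 0.05) = 1
  Łukasiewicz value = 1
Difference: 1 − 1 = 0.00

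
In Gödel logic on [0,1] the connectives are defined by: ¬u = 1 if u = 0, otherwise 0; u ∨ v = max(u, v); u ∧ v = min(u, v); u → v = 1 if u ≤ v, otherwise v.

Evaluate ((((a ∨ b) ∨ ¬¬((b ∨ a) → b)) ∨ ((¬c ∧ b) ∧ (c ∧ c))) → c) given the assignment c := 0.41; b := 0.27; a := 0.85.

(a ∨ b) = max(0.85, 0.27) = 0.85
(b ∨ a) = max(0.27, 0.85) = 0.85
((b ∨ a) → b): 0.85 > 0.27, so result = 0.27
¬((b ∨ a) → b): Gödel ¬ of 0.27 = 0 (operand ≠ 0)
¬¬((b ∨ a) → b): Gödel ¬ of 0 = 1 (operand is 0)
((a ∨ b) ∨ ¬¬((b ∨ a) → b)) = max(0.85, 1) = 1
¬c: Gödel ¬ of 0.41 = 0 (operand ≠ 0)
(¬c ∧ b) = min(0, 0.27) = 0
(c ∧ c) = min(0.41, 0.41) = 0.41
((¬c ∧ b) ∧ (c ∧ c)) = min(0, 0.41) = 0
(((a ∨ b) ∨ ¬¬((b ∨ a) → b)) ∨ ((¬c ∧ b) ∧ (c ∧ c))) = max(1, 0) = 1
((((a ∨ b) ∨ ¬¬((b ∨ a) → b)) ∨ ((¬c ∧ b) ∧ (c ∧ c))) → c): 1 > 0.41, so result = 0.41

0.41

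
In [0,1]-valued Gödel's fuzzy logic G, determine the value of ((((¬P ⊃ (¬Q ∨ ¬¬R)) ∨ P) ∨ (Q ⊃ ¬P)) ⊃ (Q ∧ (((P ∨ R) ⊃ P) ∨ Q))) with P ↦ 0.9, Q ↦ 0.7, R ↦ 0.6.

0.70

¬P: Gödel ¬ of 0.9 = 0 (operand ≠ 0)
¬Q: Gödel ¬ of 0.7 = 0 (operand ≠ 0)
¬R: Gödel ¬ of 0.6 = 0 (operand ≠ 0)
¬¬R: Gödel ¬ of 0 = 1 (operand is 0)
(¬Q ∨ ¬¬R) = max(0, 1) = 1
(¬P ⊃ (¬Q ∨ ¬¬R)): 0 ≤ 1, so result = 1
((¬P ⊃ (¬Q ∨ ¬¬R)) ∨ P) = max(1, 0.9) = 1
¬P: Gödel ¬ of 0.9 = 0 (operand ≠ 0)
(Q ⊃ ¬P): 0.7 > 0, so result = 0
(((¬P ⊃ (¬Q ∨ ¬¬R)) ∨ P) ∨ (Q ⊃ ¬P)) = max(1, 0) = 1
(P ∨ R) = max(0.9, 0.6) = 0.9
((P ∨ R) ⊃ P): 0.9 ≤ 0.9, so result = 1
(((P ∨ R) ⊃ P) ∨ Q) = max(1, 0.7) = 1
(Q ∧ (((P ∨ R) ⊃ P) ∨ Q)) = min(0.7, 1) = 0.7
((((¬P ⊃ (¬Q ∨ ¬¬R)) ∨ P) ∨ (Q ⊃ ¬P)) ⊃ (Q ∧ (((P ∨ R) ⊃ P) ∨ Q))): 1 > 0.7, so result = 0.7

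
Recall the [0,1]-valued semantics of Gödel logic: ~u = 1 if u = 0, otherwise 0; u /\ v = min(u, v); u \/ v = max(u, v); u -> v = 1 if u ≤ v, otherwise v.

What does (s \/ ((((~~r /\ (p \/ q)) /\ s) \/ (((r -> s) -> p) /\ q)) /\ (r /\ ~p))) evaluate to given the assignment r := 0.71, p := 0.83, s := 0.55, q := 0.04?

~r: Gödel ¬ of 0.71 = 0 (operand ≠ 0)
~~r: Gödel ¬ of 0 = 1 (operand is 0)
(p \/ q) = max(0.83, 0.04) = 0.83
(~~r /\ (p \/ q)) = min(1, 0.83) = 0.83
((~~r /\ (p \/ q)) /\ s) = min(0.83, 0.55) = 0.55
(r -> s): 0.71 > 0.55, so result = 0.55
((r -> s) -> p): 0.55 ≤ 0.83, so result = 1
(((r -> s) -> p) /\ q) = min(1, 0.04) = 0.04
(((~~r /\ (p \/ q)) /\ s) \/ (((r -> s) -> p) /\ q)) = max(0.55, 0.04) = 0.55
~p: Gödel ¬ of 0.83 = 0 (operand ≠ 0)
(r /\ ~p) = min(0.71, 0) = 0
((((~~r /\ (p \/ q)) /\ s) \/ (((r -> s) -> p) /\ q)) /\ (r /\ ~p)) = min(0.55, 0) = 0
(s \/ ((((~~r /\ (p \/ q)) /\ s) \/ (((r -> s) -> p) /\ q)) /\ (r /\ ~p))) = max(0.55, 0) = 0.55

0.55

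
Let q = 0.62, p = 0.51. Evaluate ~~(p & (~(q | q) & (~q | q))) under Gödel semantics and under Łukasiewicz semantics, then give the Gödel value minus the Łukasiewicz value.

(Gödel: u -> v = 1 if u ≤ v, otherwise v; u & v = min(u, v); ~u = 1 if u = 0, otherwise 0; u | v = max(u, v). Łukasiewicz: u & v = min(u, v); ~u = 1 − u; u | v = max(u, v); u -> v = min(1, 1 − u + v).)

-0.38

Gödel evaluation:
  (q | q) = max(0.62, 0.62) = 0.62
  ~(q | q): Gödel ¬ of 0.62 = 0 (operand ≠ 0)
  ~q: Gödel ¬ of 0.62 = 0 (operand ≠ 0)
  (~q | q) = max(0, 0.62) = 0.62
  (~(q | q) & (~q | q)) = min(0, 0.62) = 0
  (p & (~(q | q) & (~q | q))) = min(0.51, 0) = 0
  ~(p & (~(q | q) & (~q | q))): Gödel ¬ of 0 = 1 (operand is 0)
  ~~(p & (~(q | q) & (~q | q))): Gödel ¬ of 1 = 0 (operand ≠ 0)
  Gödel value = 0
Łukasiewicz evaluation:
  (q | q) = max(0.62, 0.62) = 0.62
  ~(q | q): Łukasiewicz ¬ gives 1 − 0.62 = 0.38
  ~q: Łukasiewicz ¬ gives 1 − 0.62 = 0.38
  (~q | q) = max(0.38, 0.62) = 0.62
  (~(q | q) & (~q | q)) = min(0.38, 0.62) = 0.38
  (p & (~(q | q) & (~q | q))) = min(0.51, 0.38) = 0.38
  ~(p & (~(q | q) & (~q | q))): Łukasiewicz ¬ gives 1 − 0.38 = 0.62
  ~~(p & (~(q | q) & (~q | q))): Łukasiewicz ¬ gives 1 − 0.62 = 0.38
  Łukasiewicz value = 0.38
Difference: 0 − 0.38 = -0.38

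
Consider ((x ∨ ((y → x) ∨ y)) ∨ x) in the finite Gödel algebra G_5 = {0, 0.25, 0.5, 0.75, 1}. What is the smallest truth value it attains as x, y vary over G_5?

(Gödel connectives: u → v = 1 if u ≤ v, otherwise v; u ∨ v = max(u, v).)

0.25

The minimum is attained at x = 0, y = 0.25:
  (y → x): 0.25 > 0, so result = 0
  ((y → x) ∨ y) = max(0, 0.25) = 0.25
  (x ∨ ((y → x) ∨ y)) = max(0, 0.25) = 0.25
  ((x ∨ ((y → x) ∨ y)) ∨ x) = max(0.25, 0) = 0.25
Checking all 25 assignments confirms none give a value below 0.25.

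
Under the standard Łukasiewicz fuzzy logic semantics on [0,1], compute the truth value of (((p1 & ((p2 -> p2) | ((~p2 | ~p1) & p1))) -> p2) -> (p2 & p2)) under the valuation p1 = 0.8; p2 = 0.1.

0.80

(p2 -> p2): min(1, 1 − 0.1 + 0.1) = 1
~p2: Łukasiewicz ¬ gives 1 − 0.1 = 0.9
~p1: Łukasiewicz ¬ gives 1 − 0.8 = 0.2
(~p2 | ~p1) = max(0.9, 0.2) = 0.9
((~p2 | ~p1) & p1) = min(0.9, 0.8) = 0.8
((p2 -> p2) | ((~p2 | ~p1) & p1)) = max(1, 0.8) = 1
(p1 & ((p2 -> p2) | ((~p2 | ~p1) & p1))) = min(0.8, 1) = 0.8
((p1 & ((p2 -> p2) | ((~p2 | ~p1) & p1))) -> p2): min(1, 1 − 0.8 + 0.1) = 0.3
(p2 & p2) = min(0.1, 0.1) = 0.1
(((p1 & ((p2 -> p2) | ((~p2 | ~p1) & p1))) -> p2) -> (p2 & p2)): min(1, 1 − 0.3 + 0.1) = 0.8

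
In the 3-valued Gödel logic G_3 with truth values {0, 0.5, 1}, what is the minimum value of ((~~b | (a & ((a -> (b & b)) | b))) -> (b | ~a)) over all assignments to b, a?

The minimum is attained at b = 0.5, a = 0.5:
  ~b: Gödel ¬ of 0.5 = 0 (operand ≠ 0)
  ~~b: Gödel ¬ of 0 = 1 (operand is 0)
  (b & b) = min(0.5, 0.5) = 0.5
  (a -> (b & b)): 0.5 ≤ 0.5, so result = 1
  ((a -> (b & b)) | b) = max(1, 0.5) = 1
  (a & ((a -> (b & b)) | b)) = min(0.5, 1) = 0.5
  (~~b | (a & ((a -> (b & b)) | b))) = max(1, 0.5) = 1
  ~a: Gödel ¬ of 0.5 = 0 (operand ≠ 0)
  (b | ~a) = max(0.5, 0) = 0.5
  ((~~b | (a & ((a -> (b & b)) | b))) -> (b | ~a)): 1 > 0.5, so result = 0.5
Checking all 9 assignments confirms none give a value below 0.50.

0.50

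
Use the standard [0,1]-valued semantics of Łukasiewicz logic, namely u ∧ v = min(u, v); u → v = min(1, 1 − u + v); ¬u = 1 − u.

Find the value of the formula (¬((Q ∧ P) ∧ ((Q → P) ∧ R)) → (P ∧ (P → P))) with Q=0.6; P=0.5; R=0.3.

0.80

(Q ∧ P) = min(0.6, 0.5) = 0.5
(Q → P): min(1, 1 − 0.6 + 0.5) = 0.9
((Q → P) ∧ R) = min(0.9, 0.3) = 0.3
((Q ∧ P) ∧ ((Q → P) ∧ R)) = min(0.5, 0.3) = 0.3
¬((Q ∧ P) ∧ ((Q → P) ∧ R)): Łukasiewicz ¬ gives 1 − 0.3 = 0.7
(P → P): min(1, 1 − 0.5 + 0.5) = 1
(P ∧ (P → P)) = min(0.5, 1) = 0.5
(¬((Q ∧ P) ∧ ((Q → P) ∧ R)) → (P ∧ (P → P))): min(1, 1 − 0.7 + 0.5) = 0.8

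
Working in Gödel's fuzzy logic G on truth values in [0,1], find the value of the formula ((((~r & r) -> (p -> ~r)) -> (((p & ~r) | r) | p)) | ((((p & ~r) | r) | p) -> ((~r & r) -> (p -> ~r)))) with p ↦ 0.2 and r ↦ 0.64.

1.00

~r: Gödel ¬ of 0.64 = 0 (operand ≠ 0)
(~r & r) = min(0, 0.64) = 0
~r: Gödel ¬ of 0.64 = 0 (operand ≠ 0)
(p -> ~r): 0.2 > 0, so result = 0
((~r & r) -> (p -> ~r)): 0 ≤ 0, so result = 1
~r: Gödel ¬ of 0.64 = 0 (operand ≠ 0)
(p & ~r) = min(0.2, 0) = 0
((p & ~r) | r) = max(0, 0.64) = 0.64
(((p & ~r) | r) | p) = max(0.64, 0.2) = 0.64
(((~r & r) -> (p -> ~r)) -> (((p & ~r) | r) | p)): 1 > 0.64, so result = 0.64
~r: Gödel ¬ of 0.64 = 0 (operand ≠ 0)
(p & ~r) = min(0.2, 0) = 0
((p & ~r) | r) = max(0, 0.64) = 0.64
(((p & ~r) | r) | p) = max(0.64, 0.2) = 0.64
~r: Gödel ¬ of 0.64 = 0 (operand ≠ 0)
(~r & r) = min(0, 0.64) = 0
~r: Gödel ¬ of 0.64 = 0 (operand ≠ 0)
(p -> ~r): 0.2 > 0, so result = 0
((~r & r) -> (p -> ~r)): 0 ≤ 0, so result = 1
((((p & ~r) | r) | p) -> ((~r & r) -> (p -> ~r))): 0.64 ≤ 1, so result = 1
((((~r & r) -> (p -> ~r)) -> (((p & ~r) | r) | p)) | ((((p & ~r) | r) | p) -> ((~r & r) -> (p -> ~r)))) = max(0.64, 1) = 1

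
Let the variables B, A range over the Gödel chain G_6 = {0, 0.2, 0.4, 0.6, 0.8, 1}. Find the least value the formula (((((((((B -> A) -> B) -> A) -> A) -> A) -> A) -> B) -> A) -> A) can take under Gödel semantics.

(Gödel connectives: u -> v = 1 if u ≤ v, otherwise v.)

The minimum is attained at B = 0, A = 0.2:
  (B -> A): 0 ≤ 0.2, so result = 1
  ((B -> A) -> B): 1 > 0, so result = 0
  (((B -> A) -> B) -> A): 0 ≤ 0.2, so result = 1
  ((((B -> A) -> B) -> A) -> A): 1 > 0.2, so result = 0.2
  (((((B -> A) -> B) -> A) -> A) -> A): 0.2 ≤ 0.2, so result = 1
  ((((((B -> A) -> B) -> A) -> A) -> A) -> A): 1 > 0.2, so result = 0.2
  (((((((B -> A) -> B) -> A) -> A) -> A) -> A) -> B): 0.2 > 0, so result = 0
  ((((((((B -> A) -> B) -> A) -> A) -> A) -> A) -> B) -> A): 0 ≤ 0.2, so result = 1
  (((((((((B -> A) -> B) -> A) -> A) -> A) -> A) -> B) -> A) -> A): 1 > 0.2, so result = 0.2
Checking all 36 assignments confirms none give a value below 0.20.

0.20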